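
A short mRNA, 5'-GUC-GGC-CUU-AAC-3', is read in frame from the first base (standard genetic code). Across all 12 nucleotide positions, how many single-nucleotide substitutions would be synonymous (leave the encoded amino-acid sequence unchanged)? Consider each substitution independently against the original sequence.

Codon 1 (GUC, Val): 3 synonymous substitutions.
Codon 2 (GGC, Gly): 3 synonymous substitutions.
Codon 3 (CUU, Leu): 3 synonymous substitutions.
Codon 4 (AAC, Asn): 1 synonymous substitution.
Total: 3 + 3 + 3 + 1 = 10.

10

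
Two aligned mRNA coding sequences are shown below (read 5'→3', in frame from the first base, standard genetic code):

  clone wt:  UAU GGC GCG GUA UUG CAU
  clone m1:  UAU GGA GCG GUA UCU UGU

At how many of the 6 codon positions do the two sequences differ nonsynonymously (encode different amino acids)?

2

Codon 1: UAU Tyr / UAU Tyr — identical.
Codon 2: GGC Gly / GGA Gly — synonymous.
Codon 3: GCG Ala / GCG Ala — identical.
Codon 4: GUA Val / GUA Val — identical.
Codon 5: UUG Leu / UCU Ser — nonsynonymous.
Codon 6: CAU His / UGU Cys — nonsynonymous.
Nonsynonymous differences: 2.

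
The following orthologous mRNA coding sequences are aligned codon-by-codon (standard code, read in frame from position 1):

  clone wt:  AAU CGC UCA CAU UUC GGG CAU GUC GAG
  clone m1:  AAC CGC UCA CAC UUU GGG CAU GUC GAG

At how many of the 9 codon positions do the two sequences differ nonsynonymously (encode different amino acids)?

0

Codon 1: AAU Asn / AAC Asn — synonymous.
Codon 2: CGC Arg / CGC Arg — identical.
Codon 3: UCA Ser / UCA Ser — identical.
Codon 4: CAU His / CAC His — synonymous.
Codon 5: UUC Phe / UUU Phe — synonymous.
Codon 6: GGG Gly / GGG Gly — identical.
Codon 7: CAU His / CAU His — identical.
Codon 8: GUC Val / GUC Val — identical.
Codon 9: GAG Glu / GAG Glu — identical.
Nonsynonymous differences: 0.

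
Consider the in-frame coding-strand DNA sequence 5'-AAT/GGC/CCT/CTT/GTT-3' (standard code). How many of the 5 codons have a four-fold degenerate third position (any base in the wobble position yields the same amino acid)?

Codon 1 AAT (Asn): third position 2-fold.
Codon 2 GGC (Gly): third position 4-fold.
Codon 3 CCT (Pro): third position 4-fold.
Codon 4 CTT (Leu): third position 4-fold.
Codon 5 GTT (Val): third position 4-fold.
Four-fold degenerate third positions: 4.

4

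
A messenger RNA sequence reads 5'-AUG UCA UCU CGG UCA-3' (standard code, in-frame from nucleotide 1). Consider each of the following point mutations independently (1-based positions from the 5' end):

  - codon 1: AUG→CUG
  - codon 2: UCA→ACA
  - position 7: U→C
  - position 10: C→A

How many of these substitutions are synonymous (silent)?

Codon 1: AUG (Met) → CUG (Leu) — missense.
Codon 2: UCA (Ser) → ACA (Thr) — missense.
Codon 3: UCU (Ser) → CCU (Pro) — missense.
Codon 4: CGG (Arg) → AGG (Arg) — synonymous.
Synonymous: 1 of 4.

1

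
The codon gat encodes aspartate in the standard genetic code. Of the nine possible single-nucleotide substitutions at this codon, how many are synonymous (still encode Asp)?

1

Position 1: none → 0 synonymous.
Position 2: none → 0 synonymous.
Position 3: GAC → 1 synonymous.
Total: 0 + 0 + 1 = 1.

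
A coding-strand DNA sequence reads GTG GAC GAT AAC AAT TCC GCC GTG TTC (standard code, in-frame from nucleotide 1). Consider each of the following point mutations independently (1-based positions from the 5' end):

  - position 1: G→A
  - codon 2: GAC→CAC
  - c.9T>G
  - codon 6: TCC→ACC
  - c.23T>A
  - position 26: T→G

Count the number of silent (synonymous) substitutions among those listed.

Codon 1: GTG (Val) → ATG (Met) — missense.
Codon 2: GAC (Asp) → CAC (His) — missense.
Codon 3: GAT (Asp) → GAG (Glu) — missense.
Codon 6: TCC (Ser) → ACC (Thr) — missense.
Codon 8: GTG (Val) → GAG (Glu) — missense.
Codon 9: TTC (Phe) → TGC (Cys) — missense.
Synonymous: 0 of 6.

0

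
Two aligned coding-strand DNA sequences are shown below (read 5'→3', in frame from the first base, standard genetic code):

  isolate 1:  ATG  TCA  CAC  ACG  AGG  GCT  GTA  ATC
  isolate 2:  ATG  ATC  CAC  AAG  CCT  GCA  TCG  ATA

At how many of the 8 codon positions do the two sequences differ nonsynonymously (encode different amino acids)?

Codon 1: ATG Met / ATG Met — identical.
Codon 2: TCA Ser / ATC Ile — nonsynonymous.
Codon 3: CAC His / CAC His — identical.
Codon 4: ACG Thr / AAG Lys — nonsynonymous.
Codon 5: AGG Arg / CCT Pro — nonsynonymous.
Codon 6: GCT Ala / GCA Ala — synonymous.
Codon 7: GTA Val / TCG Ser — nonsynonymous.
Codon 8: ATC Ile / ATA Ile — synonymous.
Nonsynonymous differences: 4.

4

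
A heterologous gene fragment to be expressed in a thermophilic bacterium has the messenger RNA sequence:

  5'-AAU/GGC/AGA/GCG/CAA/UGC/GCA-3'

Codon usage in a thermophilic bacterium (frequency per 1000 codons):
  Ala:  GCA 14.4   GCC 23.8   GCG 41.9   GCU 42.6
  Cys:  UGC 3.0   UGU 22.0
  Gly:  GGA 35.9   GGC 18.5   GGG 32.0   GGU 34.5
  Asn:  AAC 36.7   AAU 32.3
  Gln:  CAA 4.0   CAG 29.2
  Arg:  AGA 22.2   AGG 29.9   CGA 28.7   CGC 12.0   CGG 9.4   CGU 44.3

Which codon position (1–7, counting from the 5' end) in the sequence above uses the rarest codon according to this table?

6

Codon 1 AAU (Asn): 32.3 per 1000.
Codon 2 GGC (Gly): 18.5 per 1000.
Codon 3 AGA (Arg): 22.2 per 1000.
Codon 4 GCG (Ala): 41.9 per 1000.
Codon 5 CAA (Gln): 4.0 per 1000.
Codon 6 UGC (Cys): 3.0 per 1000.
Codon 7 GCA (Ala): 14.4 per 1000.
Lowest frequency is 3.0 at codon 6.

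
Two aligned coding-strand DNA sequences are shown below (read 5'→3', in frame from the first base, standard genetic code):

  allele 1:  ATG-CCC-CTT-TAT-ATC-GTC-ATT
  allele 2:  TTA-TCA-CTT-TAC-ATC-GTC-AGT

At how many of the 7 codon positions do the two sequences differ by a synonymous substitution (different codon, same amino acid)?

Codon 1: ATG Met / TTA Leu — nonsynonymous.
Codon 2: CCC Pro / TCA Ser — nonsynonymous.
Codon 3: CTT Leu / CTT Leu — identical.
Codon 4: TAT Tyr / TAC Tyr — synonymous.
Codon 5: ATC Ile / ATC Ile — identical.
Codon 6: GTC Val / GTC Val — identical.
Codon 7: ATT Ile / AGT Ser — nonsynonymous.
Synonymous differences: 1.

1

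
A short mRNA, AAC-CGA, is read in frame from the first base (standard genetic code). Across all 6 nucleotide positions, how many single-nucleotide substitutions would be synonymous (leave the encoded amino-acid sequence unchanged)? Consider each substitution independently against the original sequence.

5

Codon 1 (AAC, Asn): 1 synonymous substitution.
Codon 2 (CGA, Arg): 4 synonymous substitutions.
Total: 1 + 4 = 5.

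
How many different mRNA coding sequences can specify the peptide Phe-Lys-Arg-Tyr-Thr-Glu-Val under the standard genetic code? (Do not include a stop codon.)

Phe: 2 codons.
Lys: 2 codons.
Arg: 6 codons.
Tyr: 2 codons.
Thr: 4 codons.
Glu: 2 codons.
Val: 4 codons.
2 × 2 × 6 × 2 × 4 × 2 × 4 = 1536.

1536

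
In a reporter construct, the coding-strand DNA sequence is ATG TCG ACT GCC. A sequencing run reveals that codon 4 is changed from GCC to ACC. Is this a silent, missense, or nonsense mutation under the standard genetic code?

missense

Position 10 falls in codon 4: GCC → Ala.
After the substitution the codon is ACC → Thr.
Ala ≠ Thr, so this is a missense mutation.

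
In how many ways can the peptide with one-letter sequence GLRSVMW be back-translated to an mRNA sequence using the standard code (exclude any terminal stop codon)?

Gly: 4 codons.
Leu: 6 codons.
Arg: 6 codons.
Ser: 6 codons.
Val: 4 codons.
Met: 1 codon.
Trp: 1 codon.
4 × 6 × 6 × 6 × 4 × 1 × 1 = 3456.

3456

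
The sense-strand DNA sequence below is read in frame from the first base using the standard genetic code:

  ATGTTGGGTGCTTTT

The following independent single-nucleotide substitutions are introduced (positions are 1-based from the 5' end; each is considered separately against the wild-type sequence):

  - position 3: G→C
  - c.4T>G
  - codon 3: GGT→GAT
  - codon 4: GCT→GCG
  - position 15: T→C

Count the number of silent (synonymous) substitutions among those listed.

2

Codon 1: ATG (Met) → ATC (Ile) — missense.
Codon 2: TTG (Leu) → GTG (Val) — missense.
Codon 3: GGT (Gly) → GAT (Asp) — missense.
Codon 4: GCT (Ala) → GCG (Ala) — synonymous.
Codon 5: TTT (Phe) → TTC (Phe) — synonymous.
Synonymous: 2 of 5.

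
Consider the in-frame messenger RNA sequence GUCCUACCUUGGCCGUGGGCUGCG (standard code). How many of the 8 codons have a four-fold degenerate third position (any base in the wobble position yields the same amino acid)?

6

Codon 1 GUC (Val): third position 4-fold.
Codon 2 CUA (Leu): third position 4-fold.
Codon 3 CCU (Pro): third position 4-fold.
Codon 4 UGG (Trp): third position 1-fold.
Codon 5 CCG (Pro): third position 4-fold.
Codon 6 UGG (Trp): third position 1-fold.
Codon 7 GCU (Ala): third position 4-fold.
Codon 8 GCG (Ala): third position 4-fold.
Four-fold degenerate third positions: 6.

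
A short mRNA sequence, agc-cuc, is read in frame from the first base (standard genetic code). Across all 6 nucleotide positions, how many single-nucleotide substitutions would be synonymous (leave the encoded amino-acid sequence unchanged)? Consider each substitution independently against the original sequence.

Codon 1 (AGC, Ser): 1 synonymous substitution.
Codon 2 (CUC, Leu): 3 synonymous substitutions.
Total: 1 + 3 = 4.

4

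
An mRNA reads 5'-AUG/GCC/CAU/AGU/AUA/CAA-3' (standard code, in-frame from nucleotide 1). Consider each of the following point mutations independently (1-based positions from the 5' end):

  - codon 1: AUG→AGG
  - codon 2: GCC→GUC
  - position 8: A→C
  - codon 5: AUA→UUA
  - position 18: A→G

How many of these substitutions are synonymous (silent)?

1

Codon 1: AUG (Met) → AGG (Arg) — missense.
Codon 2: GCC (Ala) → GUC (Val) — missense.
Codon 3: CAU (His) → CCU (Pro) — missense.
Codon 5: AUA (Ile) → UUA (Leu) — missense.
Codon 6: CAA (Gln) → CAG (Gln) — synonymous.
Synonymous: 1 of 5.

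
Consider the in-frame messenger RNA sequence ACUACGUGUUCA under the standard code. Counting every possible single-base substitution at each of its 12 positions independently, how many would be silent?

Codon 1 (ACU, Thr): 3 synonymous substitutions.
Codon 2 (ACG, Thr): 3 synonymous substitutions.
Codon 3 (UGU, Cys): 1 synonymous substitution.
Codon 4 (UCA, Ser): 3 synonymous substitutions.
Total: 3 + 3 + 1 + 3 = 10.

10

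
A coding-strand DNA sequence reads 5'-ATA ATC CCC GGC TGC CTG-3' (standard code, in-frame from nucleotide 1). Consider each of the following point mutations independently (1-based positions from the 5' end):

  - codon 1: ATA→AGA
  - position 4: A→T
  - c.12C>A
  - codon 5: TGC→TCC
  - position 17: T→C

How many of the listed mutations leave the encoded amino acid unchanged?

Codon 1: ATA (Ile) → AGA (Arg) — missense.
Codon 2: ATC (Ile) → TTC (Phe) — missense.
Codon 4: GGC (Gly) → GGA (Gly) — synonymous.
Codon 5: TGC (Cys) → TCC (Ser) — missense.
Codon 6: CTG (Leu) → CCG (Pro) — missense.
Synonymous: 1 of 5.

1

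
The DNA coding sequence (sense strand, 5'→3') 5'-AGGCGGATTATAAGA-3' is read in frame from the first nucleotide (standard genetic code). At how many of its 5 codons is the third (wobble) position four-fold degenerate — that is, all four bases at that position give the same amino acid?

1

Codon 1 AGG (Arg): third position 2-fold.
Codon 2 CGG (Arg): third position 4-fold.
Codon 3 ATT (Ile): third position 3-fold.
Codon 4 ATA (Ile): third position 3-fold.
Codon 5 AGA (Arg): third position 2-fold.
Four-fold degenerate third positions: 1.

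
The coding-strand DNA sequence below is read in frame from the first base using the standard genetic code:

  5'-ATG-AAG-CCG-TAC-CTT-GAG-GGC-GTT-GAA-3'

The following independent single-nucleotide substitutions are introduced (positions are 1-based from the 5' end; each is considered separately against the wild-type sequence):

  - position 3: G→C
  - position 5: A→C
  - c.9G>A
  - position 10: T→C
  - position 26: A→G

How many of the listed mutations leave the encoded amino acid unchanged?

Codon 1: ATG (Met) → ATC (Ile) — missense.
Codon 2: AAG (Lys) → ACG (Thr) — missense.
Codon 3: CCG (Pro) → CCA (Pro) — synonymous.
Codon 4: TAC (Tyr) → CAC (His) — missense.
Codon 9: GAA (Glu) → GGA (Gly) — missense.
Synonymous: 1 of 5.

1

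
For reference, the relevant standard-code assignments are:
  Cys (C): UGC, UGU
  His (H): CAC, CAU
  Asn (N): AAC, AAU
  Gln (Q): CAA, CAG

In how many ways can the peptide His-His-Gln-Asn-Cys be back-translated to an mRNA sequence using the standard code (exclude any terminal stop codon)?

32

His: 2 codons.
His: 2 codons.
Gln: 2 codons.
Asn: 2 codons.
Cys: 2 codons.
2 × 2 × 2 × 2 × 2 = 32.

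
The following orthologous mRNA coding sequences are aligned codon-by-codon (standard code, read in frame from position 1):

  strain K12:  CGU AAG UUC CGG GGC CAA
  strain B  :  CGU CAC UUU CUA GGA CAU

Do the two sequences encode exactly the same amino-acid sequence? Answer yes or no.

no

Codon 1: CGU Arg / CGU Arg — identical.
Codon 2: AAG Lys / CAC His — nonsynonymous.
Codon 3: UUC Phe / UUU Phe — synonymous.
Codon 4: CGG Arg / CUA Leu — nonsynonymous.
Codon 5: GGC Gly / GGA Gly — synonymous.
Codon 6: CAA Gln / CAU His — nonsynonymous.
Nonsynonymous differences: 3 → different protein.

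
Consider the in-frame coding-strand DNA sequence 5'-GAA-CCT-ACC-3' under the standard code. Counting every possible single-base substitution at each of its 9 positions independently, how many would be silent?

7

Codon 1 (GAA, Glu): 1 synonymous substitution.
Codon 2 (CCT, Pro): 3 synonymous substitutions.
Codon 3 (ACC, Thr): 3 synonymous substitutions.
Total: 1 + 3 + 3 = 7.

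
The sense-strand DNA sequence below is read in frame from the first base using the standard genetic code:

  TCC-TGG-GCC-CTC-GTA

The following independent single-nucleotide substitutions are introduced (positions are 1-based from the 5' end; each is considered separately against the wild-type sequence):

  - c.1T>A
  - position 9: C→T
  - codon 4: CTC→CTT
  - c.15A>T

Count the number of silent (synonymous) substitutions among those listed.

3

Codon 1: TCC (Ser) → ACC (Thr) — missense.
Codon 3: GCC (Ala) → GCT (Ala) — synonymous.
Codon 4: CTC (Leu) → CTT (Leu) — synonymous.
Codon 5: GTA (Val) → GTT (Val) — synonymous.
Synonymous: 3 of 4.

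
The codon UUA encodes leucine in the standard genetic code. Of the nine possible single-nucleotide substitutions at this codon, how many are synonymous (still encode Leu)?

Position 1: CUA → 1 synonymous.
Position 2: none → 0 synonymous.
Position 3: UUG → 1 synonymous.
Total: 1 + 0 + 1 = 2.

2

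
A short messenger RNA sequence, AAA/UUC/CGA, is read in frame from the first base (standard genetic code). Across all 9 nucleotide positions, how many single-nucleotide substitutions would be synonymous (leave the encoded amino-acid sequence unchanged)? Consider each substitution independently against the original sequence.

Codon 1 (AAA, Lys): 1 synonymous substitution.
Codon 2 (UUC, Phe): 1 synonymous substitution.
Codon 3 (CGA, Arg): 4 synonymous substitutions.
Total: 1 + 1 + 4 = 6.

6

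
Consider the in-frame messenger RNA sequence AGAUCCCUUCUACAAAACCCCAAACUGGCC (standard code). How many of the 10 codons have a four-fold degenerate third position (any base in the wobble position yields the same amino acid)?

Codon 1 AGA (Arg): third position 2-fold.
Codon 2 UCC (Ser): third position 4-fold.
Codon 3 CUU (Leu): third position 4-fold.
Codon 4 CUA (Leu): third position 4-fold.
Codon 5 CAA (Gln): third position 2-fold.
Codon 6 AAC (Asn): third position 2-fold.
Codon 7 CCC (Pro): third position 4-fold.
Codon 8 AAA (Lys): third position 2-fold.
Codon 9 CUG (Leu): third position 4-fold.
Codon 10 GCC (Ala): third position 4-fold.
Four-fold degenerate third positions: 6.

6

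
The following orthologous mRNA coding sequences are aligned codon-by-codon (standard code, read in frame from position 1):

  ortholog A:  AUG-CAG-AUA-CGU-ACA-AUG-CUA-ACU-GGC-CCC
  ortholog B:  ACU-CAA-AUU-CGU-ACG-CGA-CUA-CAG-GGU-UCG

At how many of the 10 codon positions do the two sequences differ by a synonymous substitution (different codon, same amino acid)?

4

Codon 1: AUG Met / ACU Thr — nonsynonymous.
Codon 2: CAG Gln / CAA Gln — synonymous.
Codon 3: AUA Ile / AUU Ile — synonymous.
Codon 4: CGU Arg / CGU Arg — identical.
Codon 5: ACA Thr / ACG Thr — synonymous.
Codon 6: AUG Met / CGA Arg — nonsynonymous.
Codon 7: CUA Leu / CUA Leu — identical.
Codon 8: ACU Thr / CAG Gln — nonsynonymous.
Codon 9: GGC Gly / GGU Gly — synonymous.
Codon 10: CCC Pro / UCG Ser — nonsynonymous.
Synonymous differences: 4.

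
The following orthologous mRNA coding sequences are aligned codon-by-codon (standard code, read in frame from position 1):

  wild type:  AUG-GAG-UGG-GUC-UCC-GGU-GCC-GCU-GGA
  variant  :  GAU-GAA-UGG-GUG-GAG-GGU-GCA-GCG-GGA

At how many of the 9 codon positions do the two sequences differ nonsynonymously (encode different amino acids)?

2

Codon 1: AUG Met / GAU Asp — nonsynonymous.
Codon 2: GAG Glu / GAA Glu — synonymous.
Codon 3: UGG Trp / UGG Trp — identical.
Codon 4: GUC Val / GUG Val — synonymous.
Codon 5: UCC Ser / GAG Glu — nonsynonymous.
Codon 6: GGU Gly / GGU Gly — identical.
Codon 7: GCC Ala / GCA Ala — synonymous.
Codon 8: GCU Ala / GCG Ala — synonymous.
Codon 9: GGA Gly / GGA Gly — identical.
Nonsynonymous differences: 2.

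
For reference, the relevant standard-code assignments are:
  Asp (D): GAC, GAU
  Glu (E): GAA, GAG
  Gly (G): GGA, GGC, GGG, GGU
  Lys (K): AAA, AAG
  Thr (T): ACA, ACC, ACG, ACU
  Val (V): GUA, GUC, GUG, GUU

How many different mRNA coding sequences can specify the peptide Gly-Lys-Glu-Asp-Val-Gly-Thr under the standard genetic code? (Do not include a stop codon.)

Gly: 4 codons.
Lys: 2 codons.
Glu: 2 codons.
Asp: 2 codons.
Val: 4 codons.
Gly: 4 codons.
Thr: 4 codons.
4 × 2 × 2 × 2 × 4 × 4 × 4 = 2048.

2048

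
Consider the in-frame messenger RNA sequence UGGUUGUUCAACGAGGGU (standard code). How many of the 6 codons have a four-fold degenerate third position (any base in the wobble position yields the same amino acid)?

Codon 1 UGG (Trp): third position 1-fold.
Codon 2 UUG (Leu): third position 2-fold.
Codon 3 UUC (Phe): third position 2-fold.
Codon 4 AAC (Asn): third position 2-fold.
Codon 5 GAG (Glu): third position 2-fold.
Codon 6 GGU (Gly): third position 4-fold.
Four-fold degenerate third positions: 1.

1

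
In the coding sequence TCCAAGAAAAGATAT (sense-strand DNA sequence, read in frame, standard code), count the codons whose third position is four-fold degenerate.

Codon 1 TCC (Ser): third position 4-fold.
Codon 2 AAG (Lys): third position 2-fold.
Codon 3 AAA (Lys): third position 2-fold.
Codon 4 AGA (Arg): third position 2-fold.
Codon 5 TAT (Tyr): third position 2-fold.
Four-fold degenerate third positions: 1.

1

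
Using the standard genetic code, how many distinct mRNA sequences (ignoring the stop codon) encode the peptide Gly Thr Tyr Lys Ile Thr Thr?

Gly: 4 codons.
Thr: 4 codons.
Tyr: 2 codons.
Lys: 2 codons.
Ile: 3 codons.
Thr: 4 codons.
Thr: 4 codons.
4 × 4 × 2 × 2 × 3 × 4 × 4 = 3072.

3072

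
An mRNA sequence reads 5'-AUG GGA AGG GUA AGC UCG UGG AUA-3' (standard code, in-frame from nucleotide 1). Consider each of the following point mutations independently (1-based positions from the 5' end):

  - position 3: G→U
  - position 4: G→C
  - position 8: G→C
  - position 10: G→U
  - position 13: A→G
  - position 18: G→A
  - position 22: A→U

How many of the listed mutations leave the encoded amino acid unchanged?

Codon 1: AUG (Met) → AUU (Ile) — missense.
Codon 2: GGA (Gly) → CGA (Arg) — missense.
Codon 3: AGG (Arg) → ACG (Thr) — missense.
Codon 4: GUA (Val) → UUA (Leu) — missense.
Codon 5: AGC (Ser) → GGC (Gly) — missense.
Codon 6: UCG (Ser) → UCA (Ser) — synonymous.
Codon 8: AUA (Ile) → UUA (Leu) — missense.
Synonymous: 1 of 7.

1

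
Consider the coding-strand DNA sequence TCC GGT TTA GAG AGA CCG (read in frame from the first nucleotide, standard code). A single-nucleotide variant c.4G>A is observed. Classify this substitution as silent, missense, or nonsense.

missense

Position 4 falls in codon 2: GGT → Gly.
After the substitution the codon is AGT → Ser.
Gly ≠ Ser, so this is a missense mutation.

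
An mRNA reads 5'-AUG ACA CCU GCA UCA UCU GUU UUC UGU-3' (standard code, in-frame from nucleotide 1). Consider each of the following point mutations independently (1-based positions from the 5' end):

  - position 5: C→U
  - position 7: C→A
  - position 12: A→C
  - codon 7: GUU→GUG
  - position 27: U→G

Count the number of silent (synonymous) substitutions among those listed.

Codon 2: ACA (Thr) → AUA (Ile) — missense.
Codon 3: CCU (Pro) → ACU (Thr) — missense.
Codon 4: GCA (Ala) → GCC (Ala) — synonymous.
Codon 7: GUU (Val) → GUG (Val) — synonymous.
Codon 9: UGU (Cys) → UGG (Trp) — missense.
Synonymous: 2 of 5.

2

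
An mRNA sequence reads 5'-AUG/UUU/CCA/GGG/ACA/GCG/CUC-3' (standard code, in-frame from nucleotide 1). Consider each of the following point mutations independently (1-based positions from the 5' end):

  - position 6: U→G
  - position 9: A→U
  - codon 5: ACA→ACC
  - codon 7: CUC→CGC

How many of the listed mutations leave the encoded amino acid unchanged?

2

Codon 2: UUU (Phe) → UUG (Leu) — missense.
Codon 3: CCA (Pro) → CCU (Pro) — synonymous.
Codon 5: ACA (Thr) → ACC (Thr) — synonymous.
Codon 7: CUC (Leu) → CGC (Arg) — missense.
Synonymous: 2 of 4.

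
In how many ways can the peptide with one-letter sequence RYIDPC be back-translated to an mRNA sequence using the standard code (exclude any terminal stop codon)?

Arg: 6 codons.
Tyr: 2 codons.
Ile: 3 codons.
Asp: 2 codons.
Pro: 4 codons.
Cys: 2 codons.
6 × 2 × 3 × 2 × 4 × 2 = 576.

576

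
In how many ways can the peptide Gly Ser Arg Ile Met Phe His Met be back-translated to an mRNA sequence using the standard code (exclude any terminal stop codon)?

Gly: 4 codons.
Ser: 6 codons.
Arg: 6 codons.
Ile: 3 codons.
Met: 1 codon.
Phe: 2 codons.
His: 2 codons.
Met: 1 codon.
4 × 6 × 6 × 3 × 1 × 2 × 2 × 1 = 1728.

1728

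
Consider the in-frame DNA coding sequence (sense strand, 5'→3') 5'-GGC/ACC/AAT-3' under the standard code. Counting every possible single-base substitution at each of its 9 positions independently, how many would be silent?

7

Codon 1 (GGC, Gly): 3 synonymous substitutions.
Codon 2 (ACC, Thr): 3 synonymous substitutions.
Codon 3 (AAT, Asn): 1 synonymous substitution.
Total: 3 + 3 + 1 = 7.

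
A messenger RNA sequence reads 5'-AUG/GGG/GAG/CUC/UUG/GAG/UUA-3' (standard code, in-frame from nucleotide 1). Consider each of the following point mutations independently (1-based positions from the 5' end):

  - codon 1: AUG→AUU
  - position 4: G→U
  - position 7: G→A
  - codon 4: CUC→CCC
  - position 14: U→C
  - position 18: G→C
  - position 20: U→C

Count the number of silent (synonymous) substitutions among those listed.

0

Codon 1: AUG (Met) → AUU (Ile) — missense.
Codon 2: GGG (Gly) → UGG (Trp) — missense.
Codon 3: GAG (Glu) → AAG (Lys) — missense.
Codon 4: CUC (Leu) → CCC (Pro) — missense.
Codon 5: UUG (Leu) → UCG (Ser) — missense.
Codon 6: GAG (Glu) → GAC (Asp) — missense.
Codon 7: UUA (Leu) → UCA (Ser) — missense.
Synonymous: 0 of 7.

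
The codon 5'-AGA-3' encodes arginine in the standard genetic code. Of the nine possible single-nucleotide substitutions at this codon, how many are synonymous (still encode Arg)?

2

Position 1: CGA → 1 synonymous.
Position 2: none → 0 synonymous.
Position 3: AGG → 1 synonymous.
Total: 1 + 0 + 1 = 2.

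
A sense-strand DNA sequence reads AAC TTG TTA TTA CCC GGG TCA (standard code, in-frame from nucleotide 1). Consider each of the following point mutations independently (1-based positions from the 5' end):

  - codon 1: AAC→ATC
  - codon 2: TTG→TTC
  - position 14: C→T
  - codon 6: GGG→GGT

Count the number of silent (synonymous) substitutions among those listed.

Codon 1: AAC (Asn) → ATC (Ile) — missense.
Codon 2: TTG (Leu) → TTC (Phe) — missense.
Codon 5: CCC (Pro) → CTC (Leu) — missense.
Codon 6: GGG (Gly) → GGT (Gly) — synonymous.
Synonymous: 1 of 4.

1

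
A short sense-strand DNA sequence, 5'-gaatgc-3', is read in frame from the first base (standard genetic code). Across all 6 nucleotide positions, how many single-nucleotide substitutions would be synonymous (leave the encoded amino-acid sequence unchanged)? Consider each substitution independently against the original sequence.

Codon 1 (GAA, Glu): 1 synonymous substitution.
Codon 2 (TGC, Cys): 1 synonymous substitution.
Total: 1 + 1 = 2.

2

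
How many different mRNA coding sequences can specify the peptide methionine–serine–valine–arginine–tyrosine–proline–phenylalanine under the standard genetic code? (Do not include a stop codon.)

Met: 1 codon.
Ser: 6 codons.
Val: 4 codons.
Arg: 6 codons.
Tyr: 2 codons.
Pro: 4 codons.
Phe: 2 codons.
1 × 6 × 4 × 6 × 2 × 4 × 2 = 2304.

2304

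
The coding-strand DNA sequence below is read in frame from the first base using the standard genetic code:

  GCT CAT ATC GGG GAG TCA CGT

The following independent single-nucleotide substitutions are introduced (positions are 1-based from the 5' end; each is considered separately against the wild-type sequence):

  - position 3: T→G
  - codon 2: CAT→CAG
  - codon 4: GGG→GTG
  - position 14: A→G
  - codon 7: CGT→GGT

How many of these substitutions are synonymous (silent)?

1

Codon 1: GCT (Ala) → GCG (Ala) — synonymous.
Codon 2: CAT (His) → CAG (Gln) — missense.
Codon 4: GGG (Gly) → GTG (Val) — missense.
Codon 5: GAG (Glu) → GGG (Gly) — missense.
Codon 7: CGT (Arg) → GGT (Gly) — missense.
Synonymous: 1 of 5.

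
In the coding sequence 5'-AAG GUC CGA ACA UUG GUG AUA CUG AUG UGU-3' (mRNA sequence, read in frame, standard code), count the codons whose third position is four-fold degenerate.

Codon 1 AAG (Lys): third position 2-fold.
Codon 2 GUC (Val): third position 4-fold.
Codon 3 CGA (Arg): third position 4-fold.
Codon 4 ACA (Thr): third position 4-fold.
Codon 5 UUG (Leu): third position 2-fold.
Codon 6 GUG (Val): third position 4-fold.
Codon 7 AUA (Ile): third position 3-fold.
Codon 8 CUG (Leu): third position 4-fold.
Codon 9 AUG (Met): third position 1-fold.
Codon 10 UGU (Cys): third position 2-fold.
Four-fold degenerate third positions: 5.

5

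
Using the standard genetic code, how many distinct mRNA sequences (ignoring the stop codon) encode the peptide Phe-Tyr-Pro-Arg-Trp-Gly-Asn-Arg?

4608

Phe: 2 codons.
Tyr: 2 codons.
Pro: 4 codons.
Arg: 6 codons.
Trp: 1 codon.
Gly: 4 codons.
Asn: 2 codons.
Arg: 6 codons.
2 × 2 × 4 × 6 × 1 × 4 × 2 × 6 = 4608.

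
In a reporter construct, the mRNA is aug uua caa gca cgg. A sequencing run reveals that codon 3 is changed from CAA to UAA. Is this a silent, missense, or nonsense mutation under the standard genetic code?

nonsense

Position 7 falls in codon 3: CAA → Gln.
After the substitution the codon is UAA → Stop.
The new codon is a stop codon, so this is a nonsense mutation.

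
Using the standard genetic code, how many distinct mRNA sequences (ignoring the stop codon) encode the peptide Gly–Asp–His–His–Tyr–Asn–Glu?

256

Gly: 4 codons.
Asp: 2 codons.
His: 2 codons.
His: 2 codons.
Tyr: 2 codons.
Asn: 2 codons.
Glu: 2 codons.
4 × 2 × 2 × 2 × 2 × 2 × 2 = 256.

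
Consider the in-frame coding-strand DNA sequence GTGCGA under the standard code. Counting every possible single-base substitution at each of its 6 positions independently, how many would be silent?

7

Codon 1 (GTG, Val): 3 synonymous substitutions.
Codon 2 (CGA, Arg): 4 synonymous substitutions.
Total: 3 + 4 = 7.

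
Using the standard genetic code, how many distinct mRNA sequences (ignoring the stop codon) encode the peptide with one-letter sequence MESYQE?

96

Met: 1 codon.
Glu: 2 codons.
Ser: 6 codons.
Tyr: 2 codons.
Gln: 2 codons.
Glu: 2 codons.
1 × 2 × 6 × 2 × 2 × 2 = 96.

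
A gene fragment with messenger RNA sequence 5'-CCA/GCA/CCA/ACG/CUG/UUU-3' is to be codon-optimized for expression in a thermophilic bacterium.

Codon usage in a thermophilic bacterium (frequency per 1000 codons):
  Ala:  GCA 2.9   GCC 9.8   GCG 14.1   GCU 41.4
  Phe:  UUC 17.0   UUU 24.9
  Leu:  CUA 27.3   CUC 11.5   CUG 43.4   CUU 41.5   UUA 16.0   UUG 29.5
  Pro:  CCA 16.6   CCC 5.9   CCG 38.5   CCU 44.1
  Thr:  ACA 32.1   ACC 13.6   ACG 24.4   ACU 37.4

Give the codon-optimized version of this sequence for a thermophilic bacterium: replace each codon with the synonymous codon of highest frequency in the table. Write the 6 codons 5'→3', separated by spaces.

CCU GCU CCU ACU CUG UUU

Codon 1 (Pro): best is CCU at 44.1.
Codon 2 (Ala): best is GCU at 41.4.
Codon 3 (Pro): best is CCU at 44.1.
Codon 4 (Thr): best is ACU at 37.4.
Codon 5 (Leu): best is CUG at 43.4.
Codon 6 (Phe): best is UUU at 24.9.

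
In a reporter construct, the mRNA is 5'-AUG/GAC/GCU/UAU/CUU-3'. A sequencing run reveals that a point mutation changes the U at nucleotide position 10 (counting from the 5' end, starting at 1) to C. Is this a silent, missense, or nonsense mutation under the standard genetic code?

missense

Position 10 falls in codon 4: UAU → Tyr.
After the substitution the codon is CAU → His.
Tyr ≠ His, so this is a missense mutation.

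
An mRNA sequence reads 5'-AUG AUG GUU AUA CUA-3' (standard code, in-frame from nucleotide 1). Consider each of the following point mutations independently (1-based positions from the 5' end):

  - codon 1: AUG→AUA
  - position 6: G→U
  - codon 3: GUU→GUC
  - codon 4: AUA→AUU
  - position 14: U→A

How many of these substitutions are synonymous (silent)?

2

Codon 1: AUG (Met) → AUA (Ile) — missense.
Codon 2: AUG (Met) → AUU (Ile) — missense.
Codon 3: GUU (Val) → GUC (Val) — synonymous.
Codon 4: AUA (Ile) → AUU (Ile) — synonymous.
Codon 5: CUA (Leu) → CAA (Gln) — missense.
Synonymous: 2 of 5.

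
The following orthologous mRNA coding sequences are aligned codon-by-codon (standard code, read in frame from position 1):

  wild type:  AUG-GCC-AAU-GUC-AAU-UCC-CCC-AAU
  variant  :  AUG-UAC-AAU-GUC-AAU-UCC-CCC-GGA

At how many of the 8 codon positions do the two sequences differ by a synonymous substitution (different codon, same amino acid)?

Codon 1: AUG Met / AUG Met — identical.
Codon 2: GCC Ala / UAC Tyr — nonsynonymous.
Codon 3: AAU Asn / AAU Asn — identical.
Codon 4: GUC Val / GUC Val — identical.
Codon 5: AAU Asn / AAU Asn — identical.
Codon 6: UCC Ser / UCC Ser — identical.
Codon 7: CCC Pro / CCC Pro — identical.
Codon 8: AAU Asn / GGA Gly — nonsynonymous.
Synonymous differences: 0.

0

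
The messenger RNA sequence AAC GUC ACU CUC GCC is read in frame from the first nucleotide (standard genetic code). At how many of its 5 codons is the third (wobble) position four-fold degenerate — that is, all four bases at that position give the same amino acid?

4

Codon 1 AAC (Asn): third position 2-fold.
Codon 2 GUC (Val): third position 4-fold.
Codon 3 ACU (Thr): third position 4-fold.
Codon 4 CUC (Leu): third position 4-fold.
Codon 5 GCC (Ala): third position 4-fold.
Four-fold degenerate third positions: 4.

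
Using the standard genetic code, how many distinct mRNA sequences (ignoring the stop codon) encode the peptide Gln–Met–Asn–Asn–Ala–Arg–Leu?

Gln: 2 codons.
Met: 1 codon.
Asn: 2 codons.
Asn: 2 codons.
Ala: 4 codons.
Arg: 6 codons.
Leu: 6 codons.
2 × 1 × 2 × 2 × 4 × 6 × 6 = 1152.

1152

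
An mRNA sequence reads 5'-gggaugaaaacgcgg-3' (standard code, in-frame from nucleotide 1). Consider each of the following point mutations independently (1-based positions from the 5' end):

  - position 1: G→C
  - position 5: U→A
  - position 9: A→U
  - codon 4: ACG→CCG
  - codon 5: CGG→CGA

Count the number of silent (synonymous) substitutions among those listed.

1

Codon 1: GGG (Gly) → CGG (Arg) — missense.
Codon 2: AUG (Met) → AAG (Lys) — missense.
Codon 3: AAA (Lys) → AAU (Asn) — missense.
Codon 4: ACG (Thr) → CCG (Pro) — missense.
Codon 5: CGG (Arg) → CGA (Arg) — synonymous.
Synonymous: 1 of 5.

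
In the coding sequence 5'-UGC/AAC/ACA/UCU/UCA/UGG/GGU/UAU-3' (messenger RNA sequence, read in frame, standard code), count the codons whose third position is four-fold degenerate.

Codon 1 UGC (Cys): third position 2-fold.
Codon 2 AAC (Asn): third position 2-fold.
Codon 3 ACA (Thr): third position 4-fold.
Codon 4 UCU (Ser): third position 4-fold.
Codon 5 UCA (Ser): third position 4-fold.
Codon 6 UGG (Trp): third position 1-fold.
Codon 7 GGU (Gly): third position 4-fold.
Codon 8 UAU (Tyr): third position 2-fold.
Four-fold degenerate third positions: 4.

4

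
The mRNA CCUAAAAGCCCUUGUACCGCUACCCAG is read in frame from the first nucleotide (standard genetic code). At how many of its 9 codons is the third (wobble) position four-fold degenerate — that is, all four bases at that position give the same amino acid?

Codon 1 CCU (Pro): third position 4-fold.
Codon 2 AAA (Lys): third position 2-fold.
Codon 3 AGC (Ser): third position 2-fold.
Codon 4 CCU (Pro): third position 4-fold.
Codon 5 UGU (Cys): third position 2-fold.
Codon 6 ACC (Thr): third position 4-fold.
Codon 7 GCU (Ala): third position 4-fold.
Codon 8 ACC (Thr): third position 4-fold.
Codon 9 CAG (Gln): third position 2-fold.
Four-fold degenerate third positions: 5.

5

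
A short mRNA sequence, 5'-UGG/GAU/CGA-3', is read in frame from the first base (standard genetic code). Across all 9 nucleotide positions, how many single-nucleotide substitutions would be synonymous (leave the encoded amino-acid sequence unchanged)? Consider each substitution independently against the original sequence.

Codon 1 (UGG, Trp): 0 synonymous substitutions.
Codon 2 (GAU, Asp): 1 synonymous substitution.
Codon 3 (CGA, Arg): 4 synonymous substitutions.
Total: 0 + 1 + 4 = 5.

5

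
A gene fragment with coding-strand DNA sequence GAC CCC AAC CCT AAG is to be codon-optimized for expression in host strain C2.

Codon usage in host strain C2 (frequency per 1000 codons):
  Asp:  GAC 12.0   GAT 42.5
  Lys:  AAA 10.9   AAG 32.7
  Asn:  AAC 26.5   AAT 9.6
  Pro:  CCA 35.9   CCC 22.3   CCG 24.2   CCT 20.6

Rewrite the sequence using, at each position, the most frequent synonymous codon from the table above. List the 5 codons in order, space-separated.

Codon 1 (Asp): best is GAT at 42.5.
Codon 2 (Pro): best is CCA at 35.9.
Codon 3 (Asn): best is AAC at 26.5.
Codon 4 (Pro): best is CCA at 35.9.
Codon 5 (Lys): best is AAG at 32.7.

GAT CCA AAC CCA AAG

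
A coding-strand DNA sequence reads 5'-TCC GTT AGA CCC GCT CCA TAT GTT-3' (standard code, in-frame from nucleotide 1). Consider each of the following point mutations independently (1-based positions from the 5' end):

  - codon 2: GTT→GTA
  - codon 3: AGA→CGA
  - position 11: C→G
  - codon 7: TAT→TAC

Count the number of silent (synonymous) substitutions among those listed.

Codon 2: GTT (Val) → GTA (Val) — synonymous.
Codon 3: AGA (Arg) → CGA (Arg) — synonymous.
Codon 4: CCC (Pro) → CGC (Arg) — missense.
Codon 7: TAT (Tyr) → TAC (Tyr) — synonymous.
Synonymous: 3 of 4.

3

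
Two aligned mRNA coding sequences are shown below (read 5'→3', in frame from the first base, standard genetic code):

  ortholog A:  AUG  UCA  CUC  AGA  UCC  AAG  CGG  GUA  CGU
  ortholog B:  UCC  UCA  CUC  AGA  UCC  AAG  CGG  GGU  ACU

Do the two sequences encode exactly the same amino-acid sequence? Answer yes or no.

no

Codon 1: AUG Met / UCC Ser — nonsynonymous.
Codon 2: UCA Ser / UCA Ser — identical.
Codon 3: CUC Leu / CUC Leu — identical.
Codon 4: AGA Arg / AGA Arg — identical.
Codon 5: UCC Ser / UCC Ser — identical.
Codon 6: AAG Lys / AAG Lys — identical.
Codon 7: CGG Arg / CGG Arg — identical.
Codon 8: GUA Val / GGU Gly — nonsynonymous.
Codon 9: CGU Arg / ACU Thr — nonsynonymous.
Nonsynonymous differences: 3 → different protein.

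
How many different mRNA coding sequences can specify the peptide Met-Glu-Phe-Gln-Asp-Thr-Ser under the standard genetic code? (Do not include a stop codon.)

384

Met: 1 codon.
Glu: 2 codons.
Phe: 2 codons.
Gln: 2 codons.
Asp: 2 codons.
Thr: 4 codons.
Ser: 6 codons.
1 × 2 × 2 × 2 × 2 × 4 × 6 = 384.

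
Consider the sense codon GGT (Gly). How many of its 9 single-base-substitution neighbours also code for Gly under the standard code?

Position 1: none → 0 synonymous.
Position 2: none → 0 synonymous.
Position 3: GGC, GGA, GGG → 3 synonymous.
Total: 0 + 0 + 3 = 3.

3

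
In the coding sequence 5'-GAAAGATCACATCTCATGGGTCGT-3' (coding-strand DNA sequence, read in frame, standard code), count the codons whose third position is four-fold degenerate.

4

Codon 1 GAA (Glu): third position 2-fold.
Codon 2 AGA (Arg): third position 2-fold.
Codon 3 TCA (Ser): third position 4-fold.
Codon 4 CAT (His): third position 2-fold.
Codon 5 CTC (Leu): third position 4-fold.
Codon 6 ATG (Met): third position 1-fold.
Codon 7 GGT (Gly): third position 4-fold.
Codon 8 CGT (Arg): third position 4-fold.
Four-fold degenerate third positions: 4.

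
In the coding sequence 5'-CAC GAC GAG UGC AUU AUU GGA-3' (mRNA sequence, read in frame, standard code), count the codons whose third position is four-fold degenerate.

1

Codon 1 CAC (His): third position 2-fold.
Codon 2 GAC (Asp): third position 2-fold.
Codon 3 GAG (Glu): third position 2-fold.
Codon 4 UGC (Cys): third position 2-fold.
Codon 5 AUU (Ile): third position 3-fold.
Codon 6 AUU (Ile): third position 3-fold.
Codon 7 GGA (Gly): third position 4-fold.
Four-fold degenerate third positions: 1.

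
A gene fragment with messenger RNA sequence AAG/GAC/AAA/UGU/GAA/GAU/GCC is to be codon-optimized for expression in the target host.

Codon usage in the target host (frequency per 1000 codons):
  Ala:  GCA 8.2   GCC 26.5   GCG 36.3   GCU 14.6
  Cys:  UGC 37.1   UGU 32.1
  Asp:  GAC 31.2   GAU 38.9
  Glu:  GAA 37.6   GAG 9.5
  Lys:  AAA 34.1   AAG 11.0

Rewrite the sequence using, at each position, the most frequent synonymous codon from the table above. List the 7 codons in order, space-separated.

AAA GAU AAA UGC GAA GAU GCG

Codon 1 (Lys): best is AAA at 34.1.
Codon 2 (Asp): best is GAU at 38.9.
Codon 3 (Lys): best is AAA at 34.1.
Codon 4 (Cys): best is UGC at 37.1.
Codon 5 (Glu): best is GAA at 37.6.
Codon 6 (Asp): best is GAU at 38.9.
Codon 7 (Ala): best is GCG at 36.3.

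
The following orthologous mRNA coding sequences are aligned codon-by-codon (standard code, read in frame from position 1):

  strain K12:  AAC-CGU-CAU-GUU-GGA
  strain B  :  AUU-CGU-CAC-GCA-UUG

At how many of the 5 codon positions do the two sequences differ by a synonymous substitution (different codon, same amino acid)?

Codon 1: AAC Asn / AUU Ile — nonsynonymous.
Codon 2: CGU Arg / CGU Arg — identical.
Codon 3: CAU His / CAC His — synonymous.
Codon 4: GUU Val / GCA Ala — nonsynonymous.
Codon 5: GGA Gly / UUG Leu — nonsynonymous.
Synonymous differences: 1.

1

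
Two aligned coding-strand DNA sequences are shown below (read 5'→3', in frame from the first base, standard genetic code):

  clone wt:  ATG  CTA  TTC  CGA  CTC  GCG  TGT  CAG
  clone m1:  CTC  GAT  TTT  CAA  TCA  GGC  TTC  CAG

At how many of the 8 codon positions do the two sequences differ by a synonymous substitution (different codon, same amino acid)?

1

Codon 1: ATG Met / CTC Leu — nonsynonymous.
Codon 2: CTA Leu / GAT Asp — nonsynonymous.
Codon 3: TTC Phe / TTT Phe — synonymous.
Codon 4: CGA Arg / CAA Gln — nonsynonymous.
Codon 5: CTC Leu / TCA Ser — nonsynonymous.
Codon 6: GCG Ala / GGC Gly — nonsynonymous.
Codon 7: TGT Cys / TTC Phe — nonsynonymous.
Codon 8: CAG Gln / CAG Gln — identical.
Synonymous differences: 1.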